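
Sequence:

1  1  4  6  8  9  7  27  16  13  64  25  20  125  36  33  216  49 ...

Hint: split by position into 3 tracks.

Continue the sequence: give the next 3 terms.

Split by position mod 3 into 3 tracks.
Track A = 1, 6, 7, 13, 20, 33: each term equals the sum of the previous two.
Track B = 1, 8, 27, 64, 125, 216: consecutive cubes n³ from n = 1.
Track C = 4, 9, 16, 25, 36, 49: the squares 2², 3², 4², ….
Term 19 comes from track A (its 7th entry): 53.
Position 20 → track B, term 7 = 343.
The 21st slot belongs to track C; its 7th term is 64.

53, 343, 64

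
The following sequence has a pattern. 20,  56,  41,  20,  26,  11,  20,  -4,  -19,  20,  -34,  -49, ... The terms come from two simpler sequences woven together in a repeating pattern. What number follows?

Reading positions in blocks of 3 reveals the pattern ABB — 2 tracks woven together.
Stream A: 20, 20, 20, 20 — always 20.
Stream B: 56, 41, 26, 11, -4, -19, -34, -49 — arithmetic with common difference −15.
Position 13 → stream A, term 5 = 20.

20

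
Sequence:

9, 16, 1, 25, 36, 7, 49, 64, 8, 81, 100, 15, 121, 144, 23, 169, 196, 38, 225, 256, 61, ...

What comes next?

Positions follow the repeating pattern AAB; grouping by letter gives 2 tracks.
Track A = 9, 16, 25, 36, 49, 64, 81, 100, 121, 144, 169, 196, 225, 256: consecutive squares n² from n = 3.
Track B = 1, 7, 8, 15, 23, 38, 61: a Fibonacci-like recurrence a_n = a_{n-1} + a_{n-2}.
Position 22 → track A, term 15 = 289.

289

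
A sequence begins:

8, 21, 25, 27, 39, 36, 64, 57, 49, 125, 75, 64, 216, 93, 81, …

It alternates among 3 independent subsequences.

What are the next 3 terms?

343, 111, 100

Split by position mod 3 into 3 tracks.
Subsequence A is 8, 27, 64, 125, 216, which is perfect cubes starting at 2³.
Subsequence B is 21, 39, 57, 75, 93, which is arithmetic, step +18.
Subsequence C is 25, 36, 49, 64, 81, which is consecutive squares n² from n = 5.
Position 16 falls in subsequence A as its term 6, giving 343.
Position 17 → subsequence B, term 6 = 111.
The 18th slot belongs to subsequence C; its 6th term is 100.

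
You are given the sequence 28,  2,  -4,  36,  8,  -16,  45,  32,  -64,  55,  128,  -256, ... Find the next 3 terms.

The slot pattern repeats as ABB (period 3), so there are 2 interleaved tracks.
Stream A: 28, 36, 45, 55 — triangular numbers n(n+1)/2 for n = 7, 8, ….
Stream B: 2, -4, 8, -16, 32, -64, 128, -256 — geometric with ratio -2.
The 13th slot belongs to stream A; its 5th term is 66.
The 14th slot belongs to stream B; its 9th term is 512.
Term 15 comes from stream B (its 10th entry): -1024.

66, 512, -1024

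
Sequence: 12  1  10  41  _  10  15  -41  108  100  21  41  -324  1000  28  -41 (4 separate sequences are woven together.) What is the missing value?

-36

Read the sequence 4 terms at a time; column i is its own pattern.
Track A: 12, ?, 108, -324. Geometric with ratio -3.
Track B: 1, 10, 100, 1000. Powers 10^0, 10^1, 10^2, ….
Track C: 10, 15, 21, 28. The triangular numbers T_4, T_5, ….
Track D: 41, -41, 41, -41. Oscillating between 41 and -41.
Filling track A at index 2 by its rule yields -36.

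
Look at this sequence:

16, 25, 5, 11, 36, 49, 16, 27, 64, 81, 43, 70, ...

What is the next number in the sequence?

Reading positions in blocks of 4 reveals the pattern AABB — 2 tracks woven together.
Track A: 16, 25, 36, 49, 64, 81 (consecutive squares n² from n = 4).
Track B: 5, 11, 16, 27, 43, 70 (Fibonacci-style (each term is the sum of the two before it)).
The 13th slot belongs to track A; its 7th term is 100.

100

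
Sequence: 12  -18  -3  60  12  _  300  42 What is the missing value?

27

Reading positions in blocks of 3 reveals the pattern ABB — 2 tracks woven together.
Track A = 12, 60, 300: geometric, ×5 each step.
Track B = -18, -3, 12, ?, 42: linear: a_n = -33 + 15·n.
Track B's pattern makes the blank 27.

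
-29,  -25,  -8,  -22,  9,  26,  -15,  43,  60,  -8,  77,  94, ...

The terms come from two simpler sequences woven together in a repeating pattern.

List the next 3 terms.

Positions follow the repeating pattern ABB; grouping by letter gives 2 tracks.
Subsequence A: -29, -22, -15, -8 (linear: a_n = -36 + 7·n).
Subsequence B: -25, -8, 9, 26, 43, 60, 77, 94 (arithmetic, step +17).
Position 13 → subsequence A, term 5 = -1.
Term 14 comes from subsequence B (its 9th entry): 111.
Term 15 comes from subsequence B (its 10th entry): 128.

-1, 111, 128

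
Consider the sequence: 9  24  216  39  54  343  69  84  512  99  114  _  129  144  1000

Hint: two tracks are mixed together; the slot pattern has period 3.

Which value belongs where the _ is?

729

Reading positions in blocks of 3 reveals the pattern AAB — 2 tracks woven together.
Track A = 9, 24, 39, 54, 69, 84, 99, 114, 129, 144: arithmetic with common difference +15.
Track B = 216, 343, 512, ?, 1000: the cubes 6³, 7³, 8³, ….
Filling track B at index 4 by its rule yields 729.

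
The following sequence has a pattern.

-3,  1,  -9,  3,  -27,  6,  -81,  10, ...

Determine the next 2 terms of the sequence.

Positions 1, 3, 5, … form one subsequence and positions 2, 4, 6, … form another.
Track A: -3, -9, -27, -81 (multiplying by 3 each time).
Track B: 1, 3, 6, 10 (triangular numbers n(n+1)/2 for n = 1, 2, …).
Position 9 falls in track A as its term 5, giving -243.
Position 10 falls in track B as its term 5, giving 15.

-243, 15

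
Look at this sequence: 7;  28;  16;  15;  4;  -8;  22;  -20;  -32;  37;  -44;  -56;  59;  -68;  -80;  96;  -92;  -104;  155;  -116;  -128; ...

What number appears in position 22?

251

Positions follow the repeating pattern ABB; grouping by letter gives 2 tracks.
Subsequence A is 7, 15, 22, 37, 59, 96, 155, which is Fibonacci-style (each term is the sum of the two before it).
Subsequence B is 28, 16, 4, -8, -20, -32, -44, -56, -68, -80, -92, -104, -116, -128, which is subtracting 12 each time.
Position 22 → subsequence A, term 8 = 251.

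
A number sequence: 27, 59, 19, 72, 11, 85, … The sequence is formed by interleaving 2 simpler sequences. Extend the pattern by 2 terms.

3, 98

Taking every 2nd term gives 2 separate tracks.
Track A is 27, 19, 11, which is arithmetic, step −8.
Track B is 59, 72, 85, which is linear: a_n = 46 + 13·n.
Position 7 falls in track A as its term 4, giving 3.
The 8th slot belongs to track B; its 4th term is 98.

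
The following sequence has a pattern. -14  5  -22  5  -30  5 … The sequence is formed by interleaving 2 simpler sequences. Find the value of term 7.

-38

Split by position mod 2 into 2 tracks.
Track A: -14, -22, -30 — arithmetic with common difference −8.
Track B: 5, 5, 5 — constant 5.
Position 7 falls in track A as its term 4, giving -38.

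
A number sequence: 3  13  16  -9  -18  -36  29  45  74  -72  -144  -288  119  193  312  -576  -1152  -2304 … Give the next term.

Positions follow the repeating pattern AAABBB; grouping by letter gives 2 tracks.
Stream A: 3, 13, 16, 29, 45, 74, 119, 193, 312 (each term equals the sum of the previous two).
Stream B: -9, -18, -36, -72, -144, -288, -576, -1152, -2304 (multiplying by 2 each time).
Position 19 → stream A, term 10 = 505.

505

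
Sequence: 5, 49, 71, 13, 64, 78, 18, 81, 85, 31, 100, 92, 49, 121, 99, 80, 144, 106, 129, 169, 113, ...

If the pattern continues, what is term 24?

120

Taking every 3rd term gives 3 separate tracks.
Track A = 5, 13, 18, 31, 49, 80, 129: a Fibonacci-like recurrence a_n = a_{n-1} + a_{n-2}.
Track B = 49, 64, 81, 100, 121, 144, 169: the squares 7², 8², 9², ….
Track C = 71, 78, 85, 92, 99, 106, 113: adding 7 each time.
Term 24 comes from track C (its 8th entry): 120.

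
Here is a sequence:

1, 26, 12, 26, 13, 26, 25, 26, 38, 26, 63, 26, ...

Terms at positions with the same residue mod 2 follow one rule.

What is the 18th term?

26

Split by position mod 2 into 2 tracks.
Track A: 1, 12, 13, 25, 38, 63 — each term equals the sum of the previous two.
Track B: 26, 26, 26, 26, 26, 26 — constant 26.
Position 18 → track B, term 9 = 26.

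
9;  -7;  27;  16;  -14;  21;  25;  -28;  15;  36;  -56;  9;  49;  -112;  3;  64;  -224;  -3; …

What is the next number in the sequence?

81

Split by position mod 3 into 3 tracks.
Subsequence A: 9, 16, 25, 36, 49, 64 — the squares 3², 4², 5², ….
Subsequence B: -7, -14, -28, -56, -112, -224 — multiplying by 2 each time.
Subsequence C: 27, 21, 15, 9, 3, -3 — subtracting 6 each time.
The 19th slot belongs to subsequence A; its 7th term is 81.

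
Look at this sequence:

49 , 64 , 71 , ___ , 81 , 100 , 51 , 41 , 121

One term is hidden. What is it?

Positions follow the repeating pattern AABB; grouping by letter gives 2 tracks.
Stream A: 49, 64, 81, 100, 121. Perfect squares starting at 7².
Stream B: 71, ?, 51, 41. Subtracting 10 each time.
So the missing entry in stream B is 61.

61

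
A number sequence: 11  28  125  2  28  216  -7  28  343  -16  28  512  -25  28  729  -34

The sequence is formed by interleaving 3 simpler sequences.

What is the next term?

Taking every 3rd term gives 3 separate tracks.
Subsequence A: 11, 2, -7, -16, -25, -34 — arithmetic with common difference −9.
Subsequence B: 28, 28, 28, 28, 28 — always 28.
Subsequence C: 125, 216, 343, 512, 729 — consecutive cubes n³ from n = 5.
Position 17 → subsequence B, term 6 = 28.

28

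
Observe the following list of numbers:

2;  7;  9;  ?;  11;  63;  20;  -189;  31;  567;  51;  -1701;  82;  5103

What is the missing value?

-21

Positions 1, 3, 5, … form one subsequence and positions 2, 4, 6, … form another.
Track A: 2, 9, 11, 20, 31, 51, 82 (a Fibonacci-like recurrence a_n = a_{n-1} + a_{n-2}).
Track B: 7, ?, 63, -189, 567, -1701, 5103 (multiplying by -3 each time).
Track B's pattern makes the blank -21.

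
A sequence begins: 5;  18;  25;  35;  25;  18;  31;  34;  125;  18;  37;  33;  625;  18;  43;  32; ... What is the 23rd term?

55

Read the sequence 4 terms at a time; column i is its own pattern.
Track A is 5, 25, 125, 625, which is successive powers of 5.
Track B is 18, 18, 18, 18, which is always 18.
Track C is 25, 31, 37, 43, which is arithmetic with common difference +6.
Track D is 35, 34, 33, 32, which is linear: a_n = 36 − n.
Position 23 → track C, term 6 = 55.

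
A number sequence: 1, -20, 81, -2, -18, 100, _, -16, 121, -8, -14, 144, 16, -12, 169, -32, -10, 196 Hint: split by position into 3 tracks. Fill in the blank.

4

Read the sequence 3 terms at a time; column i is its own pattern.
Subsequence A: 1, -2, ?, -8, 16, -32 — geometric with ratio -2.
Subsequence B: -20, -18, -16, -14, -12, -10 — arithmetic, step +2.
Subsequence C: 81, 100, 121, 144, 169, 196 — perfect squares starting at 9².
Subsequence A's pattern makes the blank 4.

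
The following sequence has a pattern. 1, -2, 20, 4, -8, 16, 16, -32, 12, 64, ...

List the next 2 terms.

Positions follow the repeating pattern AAB; grouping by letter gives 2 tracks.
Track A is 1, -2, 4, -8, 16, -32, 64, which is geometric with ratio -2.
Track B is 20, 16, 12, which is arithmetic, step −4.
Term 11 comes from track A (its 8th entry): -128.
The 12th slot belongs to track B; its 4th term is 8.

-128, 8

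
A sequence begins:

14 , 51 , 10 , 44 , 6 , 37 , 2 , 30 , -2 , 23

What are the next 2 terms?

Split by position mod 2 into 2 tracks.
Stream A = 14, 10, 6, 2, -2: arithmetic with common difference −4.
Stream B = 51, 44, 37, 30, 23: linear: a_n = 58 − 7·n.
Position 11 → stream A, term 6 = -6.
Term 12 comes from stream B (its 6th entry): 16.

-6, 16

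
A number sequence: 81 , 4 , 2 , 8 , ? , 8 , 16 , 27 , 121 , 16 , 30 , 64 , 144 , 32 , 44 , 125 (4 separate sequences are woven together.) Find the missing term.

Split by position mod 4: positions 1, 5, 9, … form one track, and each other residue class forms its own.
Track A: 81, ?, 121, 144 — perfect squares starting at 9².
Track B: 4, 8, 16, 32 — powers 2^2, 2^3, 2^4, ….
Track C: 2, 16, 30, 44 — adding 14 each time.
Track D: 8, 27, 64, 125 — the cubes 2³, 3³, 4³, ….
Filling track A at index 2 by its rule yields 100.

100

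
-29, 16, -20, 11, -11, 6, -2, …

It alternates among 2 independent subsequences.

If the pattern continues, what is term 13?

Split by position mod 2 into 2 tracks.
Track A is -29, -20, -11, -2, which is arithmetic with common difference +9.
Track B is 16, 11, 6, which is arithmetic with common difference −5.
The 13th slot belongs to track A; its 7th term is 25.

25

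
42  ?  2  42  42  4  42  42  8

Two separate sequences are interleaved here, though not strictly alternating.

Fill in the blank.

The slot pattern repeats as AAB (period 3), so there are 2 interleaved tracks.
Stream A: 42, ?, 42, 42, 42, 42 — the constant sequence 42.
Stream B: 2, 4, 8 — geometric with ratio 2.
Stream A's pattern makes the blank 42.

42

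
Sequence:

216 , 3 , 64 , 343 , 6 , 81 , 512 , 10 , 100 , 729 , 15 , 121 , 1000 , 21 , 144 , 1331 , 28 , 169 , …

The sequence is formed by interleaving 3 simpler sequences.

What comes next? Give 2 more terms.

The terms cycle through 3 interleaved subsequences.
Stream A = 216, 343, 512, 729, 1000, 1331: the cubes 6³, 7³, 8³, ….
Stream B = 3, 6, 10, 15, 21, 28: triangular numbers n(n+1)/2 for n = 2, 3, ….
Stream C = 64, 81, 100, 121, 144, 169: perfect squares starting at 8².
Position 19 falls in stream A as its term 7, giving 1728.
Term 20 comes from stream B (its 7th entry): 36.

1728, 36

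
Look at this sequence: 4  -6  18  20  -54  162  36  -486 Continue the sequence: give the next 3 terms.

1458, 52, -4374

Reading positions in blocks of 3 reveals the pattern ABB — 2 tracks woven together.
Track A: 4, 20, 36. Arithmetic with common difference +16.
Track B: -6, 18, -54, 162, -486. Geometric with ratio -3.
Term 9 comes from track B (its 6th entry): 1458.
Position 10 → track A, term 4 = 52.
Position 11 falls in track B as its term 7, giving -4374.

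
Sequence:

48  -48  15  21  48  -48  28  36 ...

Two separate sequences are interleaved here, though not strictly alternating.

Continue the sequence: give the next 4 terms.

48, -48, 45, 55

Reading positions in blocks of 4 reveals the pattern AABB — 2 tracks woven together.
Track A = 48, -48, 48, -48: oscillating between 48 and -48.
Track B = 15, 21, 28, 36: triangular numbers starting at T_5.
Term 9 comes from track A (its 5th entry): 48.
Term 10 comes from track A (its 6th entry): -48.
Term 11 comes from track B (its 5th entry): 45.
Position 12 → track B, term 6 = 55.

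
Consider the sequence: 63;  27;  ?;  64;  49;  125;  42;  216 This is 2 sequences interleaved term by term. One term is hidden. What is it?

56

Positions 1, 3, 5, … form one subsequence and positions 2, 4, 6, … form another.
Track A = 63, ?, 49, 42: arithmetic, step −7.
Track B = 27, 64, 125, 216: perfect cubes starting at 3³.
Filling track A at index 2 by its rule yields 56.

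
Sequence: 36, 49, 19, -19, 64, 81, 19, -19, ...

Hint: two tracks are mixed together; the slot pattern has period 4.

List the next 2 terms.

Positions follow the repeating pattern AABB; grouping by letter gives 2 tracks.
Stream A = 36, 49, 64, 81: perfect squares starting at 6².
Stream B = 19, -19, 19, -19: the oscillation 19·(−1)^(n+1).
Term 9 comes from stream A (its 5th entry): 100.
Term 10 comes from stream A (its 6th entry): 121.

100, 121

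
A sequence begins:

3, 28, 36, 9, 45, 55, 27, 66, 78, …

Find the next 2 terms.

81, 91

Positions follow the repeating pattern ABB; grouping by letter gives 2 tracks.
Track A: 3, 9, 27 (powers of 3).
Track B: 28, 36, 45, 55, 66, 78 (triangular numbers starting at T_7).
Position 10 → track A, term 4 = 81.
Position 11 → track B, term 7 = 91.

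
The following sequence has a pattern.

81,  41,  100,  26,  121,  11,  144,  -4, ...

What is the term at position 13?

Split by position mod 2 into 2 tracks.
Track A = 81, 100, 121, 144: consecutive squares n² from n = 9.
Track B = 41, 26, 11, -4: arithmetic, step −15.
The 13th slot belongs to track A; its 7th term is 225.

225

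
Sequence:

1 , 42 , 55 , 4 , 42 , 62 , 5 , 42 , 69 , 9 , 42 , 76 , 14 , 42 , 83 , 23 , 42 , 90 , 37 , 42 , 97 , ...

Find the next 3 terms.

Taking every 3rd term gives 3 separate tracks.
Track A: 1, 4, 5, 9, 14, 23, 37. Each term equals the sum of the previous two.
Track B: 42, 42, 42, 42, 42, 42, 42. Always 42.
Track C: 55, 62, 69, 76, 83, 90, 97. Arithmetic with common difference +7.
Term 22 comes from track A (its 8th entry): 60.
Position 23 → track B, term 8 = 42.
Term 24 comes from track C (its 8th entry): 104.

60, 42, 104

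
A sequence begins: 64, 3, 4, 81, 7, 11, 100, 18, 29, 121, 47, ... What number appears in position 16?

169

Positions follow the repeating pattern ABB; grouping by letter gives 2 tracks.
Subsequence A: 64, 81, 100, 121 — the squares 8², 9², 10², ….
Subsequence B: 3, 4, 7, 11, 18, 29, 47 — a Fibonacci-like recurrence a_n = a_{n-1} + a_{n-2}.
Term 16 comes from subsequence A (its 6th entry): 169.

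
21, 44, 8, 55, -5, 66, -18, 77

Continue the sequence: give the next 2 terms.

Positions 1, 3, 5, … form one subsequence and positions 2, 4, 6, … form another.
Subsequence A = 21, 8, -5, -18: arithmetic, step −13.
Subsequence B = 44, 55, 66, 77: adding 11 each time.
Term 9 comes from subsequence A (its 5th entry): -31.
The 10th slot belongs to subsequence B; its 5th term is 88.

-31, 88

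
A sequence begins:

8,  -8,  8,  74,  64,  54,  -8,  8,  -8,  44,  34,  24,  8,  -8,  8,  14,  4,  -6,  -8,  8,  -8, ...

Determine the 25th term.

Reading positions in blocks of 6 reveals the pattern AAABBB — 2 tracks woven together.
Subsequence A is 8, -8, 8, -8, 8, -8, 8, -8, 8, -8, 8, -8, which is oscillating between 8 and -8.
Subsequence B is 74, 64, 54, 44, 34, 24, 14, 4, -6, which is linear: a_n = 84 − 10·n.
Position 25 → subsequence A, term 13 = 8.

8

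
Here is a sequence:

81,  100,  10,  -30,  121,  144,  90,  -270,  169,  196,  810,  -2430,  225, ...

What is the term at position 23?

The slot pattern repeats as AABB (period 4), so there are 2 interleaved tracks.
Subsequence A is 81, 100, 121, 144, 169, 196, 225, which is consecutive squares n² from n = 9.
Subsequence B is 10, -30, 90, -270, 810, -2430, which is geometric with ratio -3.
Term 23 comes from subsequence B (its 11th entry): 590490.

590490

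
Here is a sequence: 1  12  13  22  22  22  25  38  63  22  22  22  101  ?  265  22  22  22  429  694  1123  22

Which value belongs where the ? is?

164

The slot pattern repeats as AAABBB (period 6), so there are 2 interleaved tracks.
Subsequence A: 1, 12, 13, 25, 38, 63, 101, ?, 265, 429, 694, 1123. Each term equals the sum of the previous two.
Subsequence B: 22, 22, 22, 22, 22, 22, 22, 22, 22, 22. Constant 22.
So the missing entry in subsequence A is 164.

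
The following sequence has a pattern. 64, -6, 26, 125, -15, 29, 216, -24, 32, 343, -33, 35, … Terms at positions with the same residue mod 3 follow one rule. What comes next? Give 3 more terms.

Split by position mod 3 into 3 tracks.
Subsequence A: 64, 125, 216, 343. The cubes 4³, 5³, 6³, ….
Subsequence B: -6, -15, -24, -33. Subtracting 9 each time.
Subsequence C: 26, 29, 32, 35. Adding 3 each time.
Position 13 falls in subsequence A as its term 5, giving 512.
Position 14 → subsequence B, term 5 = -42.
Term 15 comes from subsequence C (its 5th entry): 38.

512, -42, 38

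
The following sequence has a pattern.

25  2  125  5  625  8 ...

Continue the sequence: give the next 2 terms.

The terms cycle through 2 interleaved subsequences.
Track A is 25, 125, 625, which is successive powers of 5.
Track B is 2, 5, 8, which is adding 3 each time.
Position 7 falls in track A as its term 4, giving 3125.
Position 8 falls in track B as its term 4, giving 11.

3125, 11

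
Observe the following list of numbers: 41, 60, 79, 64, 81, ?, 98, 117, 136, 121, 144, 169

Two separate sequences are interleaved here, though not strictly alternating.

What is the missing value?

Positions follow the repeating pattern AAABBB; grouping by letter gives 2 tracks.
Subsequence A = 41, 60, 79, 98, 117, 136: adding 19 each time.
Subsequence B = 64, 81, ?, 121, 144, 169: perfect squares starting at 8².
Subsequence B's pattern makes the blank 100.

100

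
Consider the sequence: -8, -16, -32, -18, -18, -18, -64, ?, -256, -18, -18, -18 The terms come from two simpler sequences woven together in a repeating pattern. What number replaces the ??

-128

Positions follow the repeating pattern AAABBB; grouping by letter gives 2 tracks.
Stream A = -8, -16, -32, -64, ?, -256: geometric with ratio 2.
Stream B = -18, -18, -18, -18, -18, -18: constant -18.
Filling stream A at index 5 by its rule yields -128.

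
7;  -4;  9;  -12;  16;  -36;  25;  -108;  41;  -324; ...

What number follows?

Positions 1, 3, 5, … form one subsequence and positions 2, 4, 6, … form another.
Track A: 7, 9, 16, 25, 41 — each term equals the sum of the previous two.
Track B: -4, -12, -36, -108, -324 — geometric with ratio 3.
Position 11 falls in track A as its term 6, giving 66.

66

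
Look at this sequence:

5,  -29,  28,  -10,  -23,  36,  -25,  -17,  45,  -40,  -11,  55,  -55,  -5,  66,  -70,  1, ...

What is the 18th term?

Split by position mod 3 into 3 tracks.
Stream A is 5, -10, -25, -40, -55, -70, which is subtracting 15 each time.
Stream B is -29, -23, -17, -11, -5, 1, which is arithmetic with common difference +6.
Stream C is 28, 36, 45, 55, 66, which is triangular numbers starting at T_7.
Position 18 → stream C, term 6 = 78.

78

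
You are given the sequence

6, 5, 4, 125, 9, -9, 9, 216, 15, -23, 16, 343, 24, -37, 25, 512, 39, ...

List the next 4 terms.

-51, 36, 729, 63

Split by position mod 4: positions 1, 5, 9, … form one track, and each other residue class forms its own.
Track A = 6, 9, 15, 24, 39: Fibonacci-style (each term is the sum of the two before it).
Track B = 5, -9, -23, -37: arithmetic with common difference −14.
Track C = 4, 9, 16, 25: perfect squares starting at 2².
Track D = 125, 216, 343, 512: the cubes 5³, 6³, 7³, ….
Position 18 → track B, term 5 = -51.
Position 19 → track C, term 5 = 36.
Term 20 comes from track D (its 5th entry): 729.
Position 21 falls in track A as its term 6, giving 63.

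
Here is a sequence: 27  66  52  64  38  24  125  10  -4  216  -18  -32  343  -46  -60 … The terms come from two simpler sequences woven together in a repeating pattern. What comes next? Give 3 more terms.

512, -74, -88

The slot pattern repeats as ABB (period 3), so there are 2 interleaved tracks.
Stream A: 27, 64, 125, 216, 343 — consecutive cubes n³ from n = 3.
Stream B: 66, 52, 38, 24, 10, -4, -18, -32, -46, -60 — linear: a_n = 80 − 14·n.
The 16th slot belongs to stream A; its 6th term is 512.
Position 17 falls in stream B as its term 11, giving -74.
The 18th slot belongs to stream B; its 12th term is -88.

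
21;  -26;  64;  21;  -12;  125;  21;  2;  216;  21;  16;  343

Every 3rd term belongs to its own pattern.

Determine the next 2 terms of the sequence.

21, 30

The terms cycle through 3 interleaved subsequences.
Stream A = 21, 21, 21, 21: the constant sequence 21.
Stream B = -26, -12, 2, 16: linear: a_n = -40 + 14·n.
Stream C = 64, 125, 216, 343: the cubes 4³, 5³, 6³, ….
Position 13 → stream A, term 5 = 21.
Position 14 falls in stream B as its term 5, giving 30.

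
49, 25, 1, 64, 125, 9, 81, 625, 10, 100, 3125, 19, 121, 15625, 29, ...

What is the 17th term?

Taking every 3rd term gives 3 separate tracks.
Track A: 49, 64, 81, 100, 121 — perfect squares starting at 7².
Track B: 25, 125, 625, 3125, 15625 — powers 5^2, 5^3, 5^4, ….
Track C: 1, 9, 10, 19, 29 — each term equals the sum of the previous two.
The 17th slot belongs to track B; its 6th term is 78125.

78125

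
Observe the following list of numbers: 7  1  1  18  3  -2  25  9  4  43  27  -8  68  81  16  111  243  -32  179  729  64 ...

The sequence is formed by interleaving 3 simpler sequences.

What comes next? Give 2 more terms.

290, 2187

Taking every 3rd term gives 3 separate tracks.
Stream A: 7, 18, 25, 43, 68, 111, 179 — each term equals the sum of the previous two.
Stream B: 1, 3, 9, 27, 81, 243, 729 — successive powers of 3.
Stream C: 1, -2, 4, -8, 16, -32, 64 — geometric, ×-2 each step.
The 22nd slot belongs to stream A; its 8th term is 290.
Term 23 comes from stream B (its 8th entry): 2187.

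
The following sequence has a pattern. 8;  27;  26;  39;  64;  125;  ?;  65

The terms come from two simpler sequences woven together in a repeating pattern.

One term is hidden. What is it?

The slot pattern repeats as AABB (period 4), so there are 2 interleaved tracks.
Track A: 8, 27, 64, 125. Consecutive cubes n³ from n = 2.
Track B: 26, 39, ?, 65. Adding 13 each time.
Track B's pattern makes the blank 52.

52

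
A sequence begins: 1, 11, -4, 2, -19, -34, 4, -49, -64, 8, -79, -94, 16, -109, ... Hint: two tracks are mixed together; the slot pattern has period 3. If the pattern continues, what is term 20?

-169

Positions follow the repeating pattern ABB; grouping by letter gives 2 tracks.
Track A: 1, 2, 4, 8, 16 (multiplying by 2 each time).
Track B: 11, -4, -19, -34, -49, -64, -79, -94, -109 (subtracting 15 each time).
Term 20 comes from track B (its 13th entry): -169.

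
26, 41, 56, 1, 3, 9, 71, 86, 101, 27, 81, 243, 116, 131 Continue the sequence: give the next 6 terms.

146, 729, 2187, 6561, 161, 176

The slot pattern repeats as AAABBB (period 6), so there are 2 interleaved tracks.
Track A is 26, 41, 56, 71, 86, 101, 116, 131, which is arithmetic, step +15.
Track B is 1, 3, 9, 27, 81, 243, which is powers of 3.
Position 15 falls in track A as its term 9, giving 146.
Position 16 falls in track B as its term 7, giving 729.
Position 17 falls in track B as its term 8, giving 2187.
The 18th slot belongs to track B; its 9th term is 6561.
Term 19 comes from track A (its 10th entry): 161.
Position 20 falls in track A as its term 11, giving 176.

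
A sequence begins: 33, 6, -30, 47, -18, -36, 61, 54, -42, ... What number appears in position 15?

-54

Split by position mod 3 into 3 tracks.
Subsequence A: 33, 47, 61 (arithmetic, step +14).
Subsequence B: 6, -18, 54 (geometric with ratio -3).
Subsequence C: -30, -36, -42 (subtracting 6 each time).
Position 15 falls in subsequence C as its term 5, giving -54.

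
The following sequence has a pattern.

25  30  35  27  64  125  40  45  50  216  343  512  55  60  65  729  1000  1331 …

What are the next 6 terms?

70, 75, 80, 1728, 2197, 2744

Reading positions in blocks of 6 reveals the pattern AAABBB — 2 tracks woven together.
Subsequence A: 25, 30, 35, 40, 45, 50, 55, 60, 65. Arithmetic with common difference +5.
Subsequence B: 27, 64, 125, 216, 343, 512, 729, 1000, 1331. The cubes 3³, 4³, 5³, ….
The 19th slot belongs to subsequence A; its 10th term is 70.
Position 20 → subsequence A, term 11 = 75.
The 21st slot belongs to subsequence A; its 12th term is 80.
Term 22 comes from subsequence B (its 10th entry): 1728.
The 23rd slot belongs to subsequence B; its 11th term is 2197.
Term 24 comes from subsequence B (its 12th entry): 2744.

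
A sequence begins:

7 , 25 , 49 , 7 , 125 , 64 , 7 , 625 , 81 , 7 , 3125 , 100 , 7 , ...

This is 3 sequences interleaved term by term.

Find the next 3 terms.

The terms cycle through 3 interleaved subsequences.
Stream A: 7, 7, 7, 7, 7 (constant 7).
Stream B: 25, 125, 625, 3125 (powers 5^2, 5^3, 5^4, …).
Stream C: 49, 64, 81, 100 (perfect squares starting at 7²).
Position 14 → stream B, term 5 = 15625.
Position 15 falls in stream C as its term 5, giving 121.
Term 16 comes from stream A (its 6th entry): 7.

15625, 121, 7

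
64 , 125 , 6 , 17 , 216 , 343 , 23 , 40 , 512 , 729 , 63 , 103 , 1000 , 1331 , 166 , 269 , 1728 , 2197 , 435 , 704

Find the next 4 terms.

2744, 3375, 1139, 1843

Positions follow the repeating pattern AABB; grouping by letter gives 2 tracks.
Subsequence A: 64, 125, 216, 343, 512, 729, 1000, 1331, 1728, 2197 — perfect cubes starting at 4³.
Subsequence B: 6, 17, 23, 40, 63, 103, 166, 269, 435, 704 — a Fibonacci-like recurrence a_n = a_{n-1} + a_{n-2}.
The 21st slot belongs to subsequence A; its 11th term is 2744.
Term 22 comes from subsequence A (its 12th entry): 3375.
Position 23 falls in subsequence B as its term 11, giving 1139.
Position 24 falls in subsequence B as its term 12, giving 1843.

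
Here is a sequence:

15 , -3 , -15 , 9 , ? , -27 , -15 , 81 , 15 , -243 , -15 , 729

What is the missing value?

Positions 1, 3, 5, … form one subsequence and positions 2, 4, 6, … form another.
Track A is 15, -15, ?, -15, 15, -15, which is oscillating between 15 and -15.
Track B is -3, 9, -27, 81, -243, 729, which is a geometric progression (common ratio -3).
Track A's pattern makes the blank 15.

15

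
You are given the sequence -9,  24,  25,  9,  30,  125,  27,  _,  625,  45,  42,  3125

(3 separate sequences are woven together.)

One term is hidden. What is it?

36

Split by position mod 3 into 3 tracks.
Subsequence A: -9, 9, 27, 45 — arithmetic, step +18.
Subsequence B: 24, 30, ?, 42 — arithmetic, step +6.
Subsequence C: 25, 125, 625, 3125 — successive powers of 5.
The gap is subsequence B's term 3; the rule gives 36.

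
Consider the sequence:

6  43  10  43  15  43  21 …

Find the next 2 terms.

Split by position mod 2 into 2 tracks.
Stream A: 6, 10, 15, 21. The triangular numbers T_3, T_4, ….
Stream B: 43, 43, 43. Constant 43.
The 8th slot belongs to stream B; its 4th term is 43.
Position 9 falls in stream A as its term 5, giving 28.

43, 28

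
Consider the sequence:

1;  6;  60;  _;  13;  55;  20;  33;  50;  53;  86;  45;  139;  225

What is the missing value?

Positions follow the repeating pattern AAB; grouping by letter gives 2 tracks.
Track A is 1, 6, ?, 13, 20, 33, 53, 86, 139, 225, which is Fibonacci-style (each term is the sum of the two before it).
Track B is 60, 55, 50, 45, which is arithmetic, step −5.
Track A's pattern makes the blank 7.

7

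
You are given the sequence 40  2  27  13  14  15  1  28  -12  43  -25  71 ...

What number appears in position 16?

185

Odd-indexed and even-indexed terms follow separate rules.
Track A: 40, 27, 14, 1, -12, -25 — arithmetic with common difference −13.
Track B: 2, 13, 15, 28, 43, 71 — a Fibonacci-like recurrence a_n = a_{n-1} + a_{n-2}.
Position 16 falls in track B as its term 8, giving 185.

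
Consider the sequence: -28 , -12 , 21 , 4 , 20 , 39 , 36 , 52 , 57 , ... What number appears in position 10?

68

The slot pattern repeats as AAB (period 3), so there are 2 interleaved tracks.
Track A = -28, -12, 4, 20, 36, 52: adding 16 each time.
Track B = 21, 39, 57: linear: a_n = 3 + 18·n.
Position 10 → track A, term 7 = 68.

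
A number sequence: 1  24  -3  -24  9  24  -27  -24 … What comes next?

Split by position mod 2 into 2 tracks.
Subsequence A: 1, -3, 9, -27 — geometric, ×-3 each step.
Subsequence B: 24, -24, 24, -24 — the oscillation 24·(−1)^(n+1).
Term 9 comes from subsequence A (its 5th entry): 81.

81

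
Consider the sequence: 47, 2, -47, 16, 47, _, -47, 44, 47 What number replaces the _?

30

Positions 1, 3, 5, … form one subsequence and positions 2, 4, 6, … form another.
Track A is 47, -47, 47, -47, 47, which is the oscillation 47·(−1)^(n+1).
Track B is 2, 16, ?, 44, which is arithmetic, step +14.
The gap is track B's term 3; the rule gives 30.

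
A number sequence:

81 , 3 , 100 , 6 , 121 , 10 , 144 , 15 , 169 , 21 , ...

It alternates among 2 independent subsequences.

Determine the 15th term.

256

Odd-indexed and even-indexed terms follow separate rules.
Stream A = 81, 100, 121, 144, 169: perfect squares starting at 9².
Stream B = 3, 6, 10, 15, 21: triangular numbers n(n+1)/2 for n = 2, 3, ….
Term 15 comes from stream A (its 8th entry): 256.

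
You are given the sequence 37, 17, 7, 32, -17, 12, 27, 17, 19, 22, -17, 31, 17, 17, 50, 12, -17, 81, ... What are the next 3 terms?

7, 17, 131

Split by position mod 3: positions 1, 4, 7, … form one track, and each other residue class forms its own.
Track A: 37, 32, 27, 22, 17, 12 — arithmetic, step −5.
Track B: 17, -17, 17, -17, 17, -17 — oscillating between 17 and -17.
Track C: 7, 12, 19, 31, 50, 81 — a Fibonacci-like recurrence a_n = a_{n-1} + a_{n-2}.
Position 19 falls in track A as its term 7, giving 7.
Position 20 falls in track B as its term 7, giving 17.
Position 21 → track C, term 7 = 131.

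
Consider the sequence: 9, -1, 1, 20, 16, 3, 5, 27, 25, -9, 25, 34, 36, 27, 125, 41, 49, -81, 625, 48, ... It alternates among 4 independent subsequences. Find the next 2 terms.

Read the sequence 4 terms at a time; column i is its own pattern.
Stream A is 9, 16, 25, 36, 49, which is the squares 3², 4², 5², ….
Stream B is -1, 3, -9, 27, -81, which is geometric, ×-3 each step.
Stream C is 1, 5, 25, 125, 625, which is powers 5^0, 5^1, 5^2, ….
Stream D is 20, 27, 34, 41, 48, which is arithmetic, step +7.
The 21st slot belongs to stream A; its 6th term is 64.
Term 22 comes from stream B (its 6th entry): 243.

64, 243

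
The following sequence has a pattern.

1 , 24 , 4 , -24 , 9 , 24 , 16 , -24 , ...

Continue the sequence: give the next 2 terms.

25, 24

Taking every 2nd term gives 2 separate tracks.
Track A: 1, 4, 9, 16 — consecutive squares n² from n = 1.
Track B: 24, -24, 24, -24 — the oscillation 24·(−1)^(n+1).
Position 9 → track A, term 5 = 25.
Position 10 falls in track B as its term 5, giving 24.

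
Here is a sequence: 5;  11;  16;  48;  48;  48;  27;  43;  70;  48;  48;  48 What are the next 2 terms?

113, 183

Reading positions in blocks of 6 reveals the pattern AAABBB — 2 tracks woven together.
Track A: 5, 11, 16, 27, 43, 70 — a Fibonacci-like recurrence a_n = a_{n-1} + a_{n-2}.
Track B: 48, 48, 48, 48, 48, 48 — always 48.
The 13th slot belongs to track A; its 7th term is 113.
Term 14 comes from track A (its 8th entry): 183.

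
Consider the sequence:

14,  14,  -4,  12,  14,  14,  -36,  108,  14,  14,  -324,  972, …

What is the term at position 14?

14

The slot pattern repeats as AABB (period 4), so there are 2 interleaved tracks.
Track A is 14, 14, 14, 14, 14, 14, which is constant 14.
Track B is -4, 12, -36, 108, -324, 972, which is geometric, ×-3 each step.
Position 14 → track A, term 8 = 14.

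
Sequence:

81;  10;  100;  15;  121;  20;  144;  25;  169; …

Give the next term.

30

Taking every 2nd term gives 2 separate tracks.
Subsequence A: 81, 100, 121, 144, 169. The squares 9², 10², 11², ….
Subsequence B: 10, 15, 20, 25. Arithmetic with common difference +5.
The 10th slot belongs to subsequence B; its 5th term is 30.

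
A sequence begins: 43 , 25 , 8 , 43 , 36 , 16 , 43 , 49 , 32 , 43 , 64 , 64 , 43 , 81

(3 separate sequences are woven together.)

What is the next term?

128

The terms cycle through 3 interleaved subsequences.
Subsequence A: 43, 43, 43, 43, 43. Always 43.
Subsequence B: 25, 36, 49, 64, 81. Perfect squares starting at 5².
Subsequence C: 8, 16, 32, 64. Geometric with ratio 2.
Position 15 → subsequence C, term 5 = 128.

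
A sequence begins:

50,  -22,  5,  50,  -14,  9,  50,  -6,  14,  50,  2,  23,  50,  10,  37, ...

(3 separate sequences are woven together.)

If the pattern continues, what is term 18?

60

Read the sequence 3 terms at a time; column i is its own pattern.
Track A is 50, 50, 50, 50, 50, which is constant 50.
Track B is -22, -14, -6, 2, 10, which is arithmetic with common difference +8.
Track C is 5, 9, 14, 23, 37, which is a Fibonacci-like recurrence a_n = a_{n-1} + a_{n-2}.
Position 18 → track C, term 6 = 60.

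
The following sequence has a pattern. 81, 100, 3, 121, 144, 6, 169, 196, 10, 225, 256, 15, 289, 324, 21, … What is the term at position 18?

The slot pattern repeats as AAB (period 3), so there are 2 interleaved tracks.
Stream A is 81, 100, 121, 144, 169, 196, 225, 256, 289, 324, which is perfect squares starting at 9².
Stream B is 3, 6, 10, 15, 21, which is triangular numbers starting at T_2.
Position 18 → stream B, term 6 = 28.

28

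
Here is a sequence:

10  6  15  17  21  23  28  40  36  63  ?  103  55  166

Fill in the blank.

Split by position mod 2 into 2 tracks.
Track A is 10, 15, 21, 28, 36, ?, 55, which is the triangular numbers T_4, T_5, ….
Track B is 6, 17, 23, 40, 63, 103, 166, which is each term equals the sum of the previous two.
Track A's pattern makes the blank 45.

45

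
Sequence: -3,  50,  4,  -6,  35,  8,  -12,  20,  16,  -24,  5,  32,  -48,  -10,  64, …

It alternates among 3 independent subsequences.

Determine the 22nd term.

Split by position mod 3: positions 1, 4, 7, … form one track, and each other residue class forms its own.
Stream A: -3, -6, -12, -24, -48 — multiplying by 2 each time.
Stream B: 50, 35, 20, 5, -10 — arithmetic with common difference −15.
Stream C: 4, 8, 16, 32, 64 — powers of 2.
The 22nd slot belongs to stream A; its 8th term is -384.

-384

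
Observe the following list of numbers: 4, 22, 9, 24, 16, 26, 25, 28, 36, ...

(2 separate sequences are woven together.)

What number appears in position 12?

32

Positions 1, 3, 5, … form one subsequence and positions 2, 4, 6, … form another.
Track A: 4, 9, 16, 25, 36 (the squares 2², 3², 4², …).
Track B: 22, 24, 26, 28 (adding 2 each time).
Term 12 comes from track B (its 6th entry): 32.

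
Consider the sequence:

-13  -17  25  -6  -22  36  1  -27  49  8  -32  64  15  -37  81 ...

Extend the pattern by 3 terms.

Read the sequence 3 terms at a time; column i is its own pattern.
Subsequence A: -13, -6, 1, 8, 15 (arithmetic with common difference +7).
Subsequence B: -17, -22, -27, -32, -37 (subtracting 5 each time).
Subsequence C: 25, 36, 49, 64, 81 (consecutive squares n² from n = 5).
Position 16 → subsequence A, term 6 = 22.
Position 17 falls in subsequence B as its term 6, giving -42.
Position 18 → subsequence C, term 6 = 100.

22, -42, 100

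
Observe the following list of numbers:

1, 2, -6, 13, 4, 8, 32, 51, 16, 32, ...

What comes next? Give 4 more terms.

The slot pattern repeats as AABB (period 4), so there are 2 interleaved tracks.
Track A: 1, 2, 4, 8, 16, 32 (powers 2^0, 2^1, 2^2, …).
Track B: -6, 13, 32, 51 (adding 19 each time).
Position 11 → track B, term 5 = 70.
The 12th slot belongs to track B; its 6th term is 89.
Position 13 falls in track A as its term 7, giving 64.
Position 14 falls in track A as its term 8, giving 128.

70, 89, 64, 128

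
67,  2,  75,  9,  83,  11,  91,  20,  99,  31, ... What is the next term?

Split by position mod 2 into 2 tracks.
Subsequence A: 67, 75, 83, 91, 99 (linear: a_n = 59 + 8·n).
Subsequence B: 2, 9, 11, 20, 31 (each term equals the sum of the previous two).
Term 11 comes from subsequence A (its 6th entry): 107.

107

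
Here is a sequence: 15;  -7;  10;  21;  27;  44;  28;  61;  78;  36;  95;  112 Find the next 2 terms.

45, 129

The slot pattern repeats as ABB (period 3), so there are 2 interleaved tracks.
Track A: 15, 21, 28, 36 (triangular numbers starting at T_5).
Track B: -7, 10, 27, 44, 61, 78, 95, 112 (adding 17 each time).
The 13th slot belongs to track A; its 5th term is 45.
The 14th slot belongs to track B; its 9th term is 129.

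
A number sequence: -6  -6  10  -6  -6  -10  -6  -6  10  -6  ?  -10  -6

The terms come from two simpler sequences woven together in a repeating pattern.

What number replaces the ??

-6

Positions follow the repeating pattern AAB; grouping by letter gives 2 tracks.
Stream A is -6, -6, -6, -6, -6, -6, -6, ?, -6, which is the constant sequence -6.
Stream B is 10, -10, 10, -10, which is oscillating between 10 and -10.
Stream A's pattern makes the blank -6.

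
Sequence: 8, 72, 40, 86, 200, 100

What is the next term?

Taking every 2nd term gives 2 separate tracks.
Track A: 8, 40, 200 — geometric, ×5 each step.
Track B: 72, 86, 100 — arithmetic, step +14.
Position 7 → track A, term 4 = 1000.

1000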